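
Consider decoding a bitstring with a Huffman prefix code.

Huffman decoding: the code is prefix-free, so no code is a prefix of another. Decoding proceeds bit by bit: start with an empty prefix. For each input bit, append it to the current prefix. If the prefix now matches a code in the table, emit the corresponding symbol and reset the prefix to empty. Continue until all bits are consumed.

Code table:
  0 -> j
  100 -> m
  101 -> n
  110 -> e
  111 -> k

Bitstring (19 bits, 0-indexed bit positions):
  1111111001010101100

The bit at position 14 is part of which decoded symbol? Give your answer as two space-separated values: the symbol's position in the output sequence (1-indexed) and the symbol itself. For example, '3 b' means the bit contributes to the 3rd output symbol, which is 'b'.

Answer: 6 n

Derivation:
Bit 0: prefix='1' (no match yet)
Bit 1: prefix='11' (no match yet)
Bit 2: prefix='111' -> emit 'k', reset
Bit 3: prefix='1' (no match yet)
Bit 4: prefix='11' (no match yet)
Bit 5: prefix='111' -> emit 'k', reset
Bit 6: prefix='1' (no match yet)
Bit 7: prefix='10' (no match yet)
Bit 8: prefix='100' -> emit 'm', reset
Bit 9: prefix='1' (no match yet)
Bit 10: prefix='10' (no match yet)
Bit 11: prefix='101' -> emit 'n', reset
Bit 12: prefix='0' -> emit 'j', reset
Bit 13: prefix='1' (no match yet)
Bit 14: prefix='10' (no match yet)
Bit 15: prefix='101' -> emit 'n', reset
Bit 16: prefix='1' (no match yet)
Bit 17: prefix='10' (no match yet)
Bit 18: prefix='100' -> emit 'm', reset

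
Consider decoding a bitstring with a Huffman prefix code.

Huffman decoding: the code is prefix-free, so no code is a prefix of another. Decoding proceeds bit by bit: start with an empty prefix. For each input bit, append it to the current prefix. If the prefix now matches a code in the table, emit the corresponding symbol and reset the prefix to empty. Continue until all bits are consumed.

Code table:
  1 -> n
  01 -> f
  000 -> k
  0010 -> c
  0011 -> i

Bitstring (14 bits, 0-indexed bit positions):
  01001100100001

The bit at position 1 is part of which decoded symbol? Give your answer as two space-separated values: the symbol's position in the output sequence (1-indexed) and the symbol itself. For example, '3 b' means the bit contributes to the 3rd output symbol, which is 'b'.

Answer: 1 f

Derivation:
Bit 0: prefix='0' (no match yet)
Bit 1: prefix='01' -> emit 'f', reset
Bit 2: prefix='0' (no match yet)
Bit 3: prefix='00' (no match yet)
Bit 4: prefix='001' (no match yet)
Bit 5: prefix='0011' -> emit 'i', reset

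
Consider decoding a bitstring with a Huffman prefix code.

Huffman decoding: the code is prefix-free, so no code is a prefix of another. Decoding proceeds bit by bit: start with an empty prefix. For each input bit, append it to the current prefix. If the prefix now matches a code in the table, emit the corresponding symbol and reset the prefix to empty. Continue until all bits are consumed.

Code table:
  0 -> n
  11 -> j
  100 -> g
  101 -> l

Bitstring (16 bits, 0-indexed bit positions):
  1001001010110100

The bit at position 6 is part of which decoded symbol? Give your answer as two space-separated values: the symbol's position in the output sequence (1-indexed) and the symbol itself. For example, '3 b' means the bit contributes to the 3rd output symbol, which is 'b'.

Bit 0: prefix='1' (no match yet)
Bit 1: prefix='10' (no match yet)
Bit 2: prefix='100' -> emit 'g', reset
Bit 3: prefix='1' (no match yet)
Bit 4: prefix='10' (no match yet)
Bit 5: prefix='100' -> emit 'g', reset
Bit 6: prefix='1' (no match yet)
Bit 7: prefix='10' (no match yet)
Bit 8: prefix='101' -> emit 'l', reset
Bit 9: prefix='0' -> emit 'n', reset
Bit 10: prefix='1' (no match yet)

Answer: 3 l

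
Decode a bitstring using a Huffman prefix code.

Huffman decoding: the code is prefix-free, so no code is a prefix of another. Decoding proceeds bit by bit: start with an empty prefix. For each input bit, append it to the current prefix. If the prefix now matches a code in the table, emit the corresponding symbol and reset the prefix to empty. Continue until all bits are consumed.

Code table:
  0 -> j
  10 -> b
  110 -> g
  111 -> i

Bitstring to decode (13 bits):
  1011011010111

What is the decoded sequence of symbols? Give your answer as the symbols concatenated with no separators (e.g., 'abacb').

Answer: bggbi

Derivation:
Bit 0: prefix='1' (no match yet)
Bit 1: prefix='10' -> emit 'b', reset
Bit 2: prefix='1' (no match yet)
Bit 3: prefix='11' (no match yet)
Bit 4: prefix='110' -> emit 'g', reset
Bit 5: prefix='1' (no match yet)
Bit 6: prefix='11' (no match yet)
Bit 7: prefix='110' -> emit 'g', reset
Bit 8: prefix='1' (no match yet)
Bit 9: prefix='10' -> emit 'b', reset
Bit 10: prefix='1' (no match yet)
Bit 11: prefix='11' (no match yet)
Bit 12: prefix='111' -> emit 'i', reset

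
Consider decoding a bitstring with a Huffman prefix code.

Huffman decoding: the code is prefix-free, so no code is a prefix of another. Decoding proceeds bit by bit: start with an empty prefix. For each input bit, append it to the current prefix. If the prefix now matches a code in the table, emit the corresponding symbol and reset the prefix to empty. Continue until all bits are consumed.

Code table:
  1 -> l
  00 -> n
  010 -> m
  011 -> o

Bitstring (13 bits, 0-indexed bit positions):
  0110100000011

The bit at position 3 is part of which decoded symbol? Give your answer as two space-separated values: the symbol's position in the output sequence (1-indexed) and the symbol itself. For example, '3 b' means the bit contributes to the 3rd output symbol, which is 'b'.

Answer: 2 m

Derivation:
Bit 0: prefix='0' (no match yet)
Bit 1: prefix='01' (no match yet)
Bit 2: prefix='011' -> emit 'o', reset
Bit 3: prefix='0' (no match yet)
Bit 4: prefix='01' (no match yet)
Bit 5: prefix='010' -> emit 'm', reset
Bit 6: prefix='0' (no match yet)
Bit 7: prefix='00' -> emit 'n', reset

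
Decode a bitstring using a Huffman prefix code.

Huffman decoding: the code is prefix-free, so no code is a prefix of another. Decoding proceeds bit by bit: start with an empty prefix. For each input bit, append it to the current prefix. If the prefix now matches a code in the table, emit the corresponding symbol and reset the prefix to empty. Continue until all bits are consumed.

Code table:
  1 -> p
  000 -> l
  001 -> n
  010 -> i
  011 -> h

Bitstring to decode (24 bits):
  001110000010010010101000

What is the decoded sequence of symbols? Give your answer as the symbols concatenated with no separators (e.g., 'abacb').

Answer: npplnnnipl

Derivation:
Bit 0: prefix='0' (no match yet)
Bit 1: prefix='00' (no match yet)
Bit 2: prefix='001' -> emit 'n', reset
Bit 3: prefix='1' -> emit 'p', reset
Bit 4: prefix='1' -> emit 'p', reset
Bit 5: prefix='0' (no match yet)
Bit 6: prefix='00' (no match yet)
Bit 7: prefix='000' -> emit 'l', reset
Bit 8: prefix='0' (no match yet)
Bit 9: prefix='00' (no match yet)
Bit 10: prefix='001' -> emit 'n', reset
Bit 11: prefix='0' (no match yet)
Bit 12: prefix='00' (no match yet)
Bit 13: prefix='001' -> emit 'n', reset
Bit 14: prefix='0' (no match yet)
Bit 15: prefix='00' (no match yet)
Bit 16: prefix='001' -> emit 'n', reset
Bit 17: prefix='0' (no match yet)
Bit 18: prefix='01' (no match yet)
Bit 19: prefix='010' -> emit 'i', reset
Bit 20: prefix='1' -> emit 'p', reset
Bit 21: prefix='0' (no match yet)
Bit 22: prefix='00' (no match yet)
Bit 23: prefix='000' -> emit 'l', reset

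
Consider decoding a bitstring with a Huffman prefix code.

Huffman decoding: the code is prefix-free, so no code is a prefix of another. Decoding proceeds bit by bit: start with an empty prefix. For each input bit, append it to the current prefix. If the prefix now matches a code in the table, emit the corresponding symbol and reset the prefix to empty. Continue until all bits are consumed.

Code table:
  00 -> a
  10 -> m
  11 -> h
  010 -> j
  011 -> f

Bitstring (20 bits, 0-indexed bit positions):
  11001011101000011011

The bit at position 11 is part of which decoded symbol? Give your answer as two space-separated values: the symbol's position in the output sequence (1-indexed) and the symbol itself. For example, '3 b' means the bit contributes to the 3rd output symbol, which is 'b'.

Bit 0: prefix='1' (no match yet)
Bit 1: prefix='11' -> emit 'h', reset
Bit 2: prefix='0' (no match yet)
Bit 3: prefix='00' -> emit 'a', reset
Bit 4: prefix='1' (no match yet)
Bit 5: prefix='10' -> emit 'm', reset
Bit 6: prefix='1' (no match yet)
Bit 7: prefix='11' -> emit 'h', reset
Bit 8: prefix='1' (no match yet)
Bit 9: prefix='10' -> emit 'm', reset
Bit 10: prefix='1' (no match yet)
Bit 11: prefix='10' -> emit 'm', reset
Bit 12: prefix='0' (no match yet)
Bit 13: prefix='00' -> emit 'a', reset
Bit 14: prefix='0' (no match yet)
Bit 15: prefix='01' (no match yet)

Answer: 6 m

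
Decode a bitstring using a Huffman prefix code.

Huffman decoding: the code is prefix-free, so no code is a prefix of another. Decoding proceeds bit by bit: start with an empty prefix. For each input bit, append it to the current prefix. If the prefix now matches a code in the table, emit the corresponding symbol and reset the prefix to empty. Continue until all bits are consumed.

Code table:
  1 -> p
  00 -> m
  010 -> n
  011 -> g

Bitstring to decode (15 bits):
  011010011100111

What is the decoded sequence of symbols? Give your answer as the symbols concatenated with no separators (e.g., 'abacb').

Answer: gngpmppp

Derivation:
Bit 0: prefix='0' (no match yet)
Bit 1: prefix='01' (no match yet)
Bit 2: prefix='011' -> emit 'g', reset
Bit 3: prefix='0' (no match yet)
Bit 4: prefix='01' (no match yet)
Bit 5: prefix='010' -> emit 'n', reset
Bit 6: prefix='0' (no match yet)
Bit 7: prefix='01' (no match yet)
Bit 8: prefix='011' -> emit 'g', reset
Bit 9: prefix='1' -> emit 'p', reset
Bit 10: prefix='0' (no match yet)
Bit 11: prefix='00' -> emit 'm', reset
Bit 12: prefix='1' -> emit 'p', reset
Bit 13: prefix='1' -> emit 'p', reset
Bit 14: prefix='1' -> emit 'p', reset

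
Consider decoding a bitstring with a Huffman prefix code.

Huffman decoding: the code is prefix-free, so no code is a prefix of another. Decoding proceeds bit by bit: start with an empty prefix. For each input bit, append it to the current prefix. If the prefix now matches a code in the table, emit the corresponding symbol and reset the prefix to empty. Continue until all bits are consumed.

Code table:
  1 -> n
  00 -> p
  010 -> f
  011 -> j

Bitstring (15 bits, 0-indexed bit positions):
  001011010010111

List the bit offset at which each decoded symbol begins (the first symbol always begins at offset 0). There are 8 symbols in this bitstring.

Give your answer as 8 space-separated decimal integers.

Answer: 0 2 3 6 9 12 13 14

Derivation:
Bit 0: prefix='0' (no match yet)
Bit 1: prefix='00' -> emit 'p', reset
Bit 2: prefix='1' -> emit 'n', reset
Bit 3: prefix='0' (no match yet)
Bit 4: prefix='01' (no match yet)
Bit 5: prefix='011' -> emit 'j', reset
Bit 6: prefix='0' (no match yet)
Bit 7: prefix='01' (no match yet)
Bit 8: prefix='010' -> emit 'f', reset
Bit 9: prefix='0' (no match yet)
Bit 10: prefix='01' (no match yet)
Bit 11: prefix='010' -> emit 'f', reset
Bit 12: prefix='1' -> emit 'n', reset
Bit 13: prefix='1' -> emit 'n', reset
Bit 14: prefix='1' -> emit 'n', reset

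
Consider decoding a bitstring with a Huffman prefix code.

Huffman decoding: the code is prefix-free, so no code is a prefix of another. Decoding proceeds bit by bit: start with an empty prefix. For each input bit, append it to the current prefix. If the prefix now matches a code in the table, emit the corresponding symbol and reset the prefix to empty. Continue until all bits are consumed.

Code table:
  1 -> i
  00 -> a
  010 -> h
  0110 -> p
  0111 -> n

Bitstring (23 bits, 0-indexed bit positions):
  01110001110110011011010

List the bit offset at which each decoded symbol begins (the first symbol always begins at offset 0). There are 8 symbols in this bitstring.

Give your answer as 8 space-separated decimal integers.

Answer: 0 4 6 10 14 18 19 20

Derivation:
Bit 0: prefix='0' (no match yet)
Bit 1: prefix='01' (no match yet)
Bit 2: prefix='011' (no match yet)
Bit 3: prefix='0111' -> emit 'n', reset
Bit 4: prefix='0' (no match yet)
Bit 5: prefix='00' -> emit 'a', reset
Bit 6: prefix='0' (no match yet)
Bit 7: prefix='01' (no match yet)
Bit 8: prefix='011' (no match yet)
Bit 9: prefix='0111' -> emit 'n', reset
Bit 10: prefix='0' (no match yet)
Bit 11: prefix='01' (no match yet)
Bit 12: prefix='011' (no match yet)
Bit 13: prefix='0110' -> emit 'p', reset
Bit 14: prefix='0' (no match yet)
Bit 15: prefix='01' (no match yet)
Bit 16: prefix='011' (no match yet)
Bit 17: prefix='0110' -> emit 'p', reset
Bit 18: prefix='1' -> emit 'i', reset
Bit 19: prefix='1' -> emit 'i', reset
Bit 20: prefix='0' (no match yet)
Bit 21: prefix='01' (no match yet)
Bit 22: prefix='010' -> emit 'h', reset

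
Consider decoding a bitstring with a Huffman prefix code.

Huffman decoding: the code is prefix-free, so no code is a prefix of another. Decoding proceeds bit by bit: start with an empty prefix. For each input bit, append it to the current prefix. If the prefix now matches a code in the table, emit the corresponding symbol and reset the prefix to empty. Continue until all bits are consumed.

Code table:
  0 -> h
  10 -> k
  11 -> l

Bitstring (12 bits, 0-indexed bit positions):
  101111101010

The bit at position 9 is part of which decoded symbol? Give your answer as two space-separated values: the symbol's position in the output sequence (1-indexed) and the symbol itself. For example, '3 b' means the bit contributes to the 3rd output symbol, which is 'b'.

Bit 0: prefix='1' (no match yet)
Bit 1: prefix='10' -> emit 'k', reset
Bit 2: prefix='1' (no match yet)
Bit 3: prefix='11' -> emit 'l', reset
Bit 4: prefix='1' (no match yet)
Bit 5: prefix='11' -> emit 'l', reset
Bit 6: prefix='1' (no match yet)
Bit 7: prefix='10' -> emit 'k', reset
Bit 8: prefix='1' (no match yet)
Bit 9: prefix='10' -> emit 'k', reset
Bit 10: prefix='1' (no match yet)
Bit 11: prefix='10' -> emit 'k', reset

Answer: 5 k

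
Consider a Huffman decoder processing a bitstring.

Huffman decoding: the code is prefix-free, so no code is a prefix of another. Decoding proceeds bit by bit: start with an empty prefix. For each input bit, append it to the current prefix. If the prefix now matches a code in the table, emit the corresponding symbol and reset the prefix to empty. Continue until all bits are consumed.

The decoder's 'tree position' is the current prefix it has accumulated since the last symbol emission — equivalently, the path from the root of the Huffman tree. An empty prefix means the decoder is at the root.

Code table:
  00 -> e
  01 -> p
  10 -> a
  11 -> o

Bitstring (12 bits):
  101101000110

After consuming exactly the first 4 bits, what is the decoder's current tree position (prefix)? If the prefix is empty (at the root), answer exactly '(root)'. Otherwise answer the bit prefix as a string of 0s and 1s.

Bit 0: prefix='1' (no match yet)
Bit 1: prefix='10' -> emit 'a', reset
Bit 2: prefix='1' (no match yet)
Bit 3: prefix='11' -> emit 'o', reset

Answer: (root)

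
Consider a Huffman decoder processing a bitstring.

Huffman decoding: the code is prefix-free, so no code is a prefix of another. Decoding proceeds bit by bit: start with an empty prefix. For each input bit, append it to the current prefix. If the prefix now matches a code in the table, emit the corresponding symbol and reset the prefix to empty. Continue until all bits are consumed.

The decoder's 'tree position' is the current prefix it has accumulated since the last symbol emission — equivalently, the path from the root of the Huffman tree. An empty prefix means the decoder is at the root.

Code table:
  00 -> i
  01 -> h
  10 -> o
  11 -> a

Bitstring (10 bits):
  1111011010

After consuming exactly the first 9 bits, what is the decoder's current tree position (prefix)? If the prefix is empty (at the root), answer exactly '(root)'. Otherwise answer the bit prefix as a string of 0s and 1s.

Answer: 1

Derivation:
Bit 0: prefix='1' (no match yet)
Bit 1: prefix='11' -> emit 'a', reset
Bit 2: prefix='1' (no match yet)
Bit 3: prefix='11' -> emit 'a', reset
Bit 4: prefix='0' (no match yet)
Bit 5: prefix='01' -> emit 'h', reset
Bit 6: prefix='1' (no match yet)
Bit 7: prefix='10' -> emit 'o', reset
Bit 8: prefix='1' (no match yet)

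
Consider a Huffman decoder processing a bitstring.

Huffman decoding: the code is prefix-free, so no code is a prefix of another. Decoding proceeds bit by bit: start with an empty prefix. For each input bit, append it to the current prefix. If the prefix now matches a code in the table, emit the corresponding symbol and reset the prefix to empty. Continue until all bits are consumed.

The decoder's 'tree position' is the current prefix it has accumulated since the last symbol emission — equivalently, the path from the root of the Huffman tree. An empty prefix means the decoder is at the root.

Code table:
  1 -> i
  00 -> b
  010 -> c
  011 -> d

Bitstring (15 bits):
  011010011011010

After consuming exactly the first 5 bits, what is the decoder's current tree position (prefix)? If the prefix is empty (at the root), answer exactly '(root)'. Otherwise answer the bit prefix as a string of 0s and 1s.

Bit 0: prefix='0' (no match yet)
Bit 1: prefix='01' (no match yet)
Bit 2: prefix='011' -> emit 'd', reset
Bit 3: prefix='0' (no match yet)
Bit 4: prefix='01' (no match yet)

Answer: 01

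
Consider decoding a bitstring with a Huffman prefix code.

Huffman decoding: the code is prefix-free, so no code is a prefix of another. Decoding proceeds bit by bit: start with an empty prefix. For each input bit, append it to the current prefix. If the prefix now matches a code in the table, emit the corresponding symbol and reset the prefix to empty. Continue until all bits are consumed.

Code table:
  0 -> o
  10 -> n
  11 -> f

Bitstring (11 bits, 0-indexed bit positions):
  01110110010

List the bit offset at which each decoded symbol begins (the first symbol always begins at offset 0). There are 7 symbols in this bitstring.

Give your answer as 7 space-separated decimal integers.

Answer: 0 1 3 5 7 8 9

Derivation:
Bit 0: prefix='0' -> emit 'o', reset
Bit 1: prefix='1' (no match yet)
Bit 2: prefix='11' -> emit 'f', reset
Bit 3: prefix='1' (no match yet)
Bit 4: prefix='10' -> emit 'n', reset
Bit 5: prefix='1' (no match yet)
Bit 6: prefix='11' -> emit 'f', reset
Bit 7: prefix='0' -> emit 'o', reset
Bit 8: prefix='0' -> emit 'o', reset
Bit 9: prefix='1' (no match yet)
Bit 10: prefix='10' -> emit 'n', reset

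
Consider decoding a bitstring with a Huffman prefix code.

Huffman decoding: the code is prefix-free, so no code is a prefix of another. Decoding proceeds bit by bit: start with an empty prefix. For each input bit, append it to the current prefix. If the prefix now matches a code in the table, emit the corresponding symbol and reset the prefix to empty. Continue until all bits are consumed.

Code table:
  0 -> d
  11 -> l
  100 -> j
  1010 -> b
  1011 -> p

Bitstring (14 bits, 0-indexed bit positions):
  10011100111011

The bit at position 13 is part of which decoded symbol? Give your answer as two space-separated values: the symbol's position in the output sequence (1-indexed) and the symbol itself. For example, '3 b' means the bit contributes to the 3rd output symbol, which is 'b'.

Answer: 5 p

Derivation:
Bit 0: prefix='1' (no match yet)
Bit 1: prefix='10' (no match yet)
Bit 2: prefix='100' -> emit 'j', reset
Bit 3: prefix='1' (no match yet)
Bit 4: prefix='11' -> emit 'l', reset
Bit 5: prefix='1' (no match yet)
Bit 6: prefix='10' (no match yet)
Bit 7: prefix='100' -> emit 'j', reset
Bit 8: prefix='1' (no match yet)
Bit 9: prefix='11' -> emit 'l', reset
Bit 10: prefix='1' (no match yet)
Bit 11: prefix='10' (no match yet)
Bit 12: prefix='101' (no match yet)
Bit 13: prefix='1011' -> emit 'p', reset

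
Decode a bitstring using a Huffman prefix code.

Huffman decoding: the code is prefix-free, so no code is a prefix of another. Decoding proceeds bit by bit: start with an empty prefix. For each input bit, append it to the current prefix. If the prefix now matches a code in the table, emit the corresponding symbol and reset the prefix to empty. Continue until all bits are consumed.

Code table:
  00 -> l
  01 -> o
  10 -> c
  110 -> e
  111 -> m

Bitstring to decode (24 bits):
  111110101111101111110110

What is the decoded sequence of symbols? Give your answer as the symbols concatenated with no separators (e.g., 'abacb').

Answer: mecmemmoc

Derivation:
Bit 0: prefix='1' (no match yet)
Bit 1: prefix='11' (no match yet)
Bit 2: prefix='111' -> emit 'm', reset
Bit 3: prefix='1' (no match yet)
Bit 4: prefix='11' (no match yet)
Bit 5: prefix='110' -> emit 'e', reset
Bit 6: prefix='1' (no match yet)
Bit 7: prefix='10' -> emit 'c', reset
Bit 8: prefix='1' (no match yet)
Bit 9: prefix='11' (no match yet)
Bit 10: prefix='111' -> emit 'm', reset
Bit 11: prefix='1' (no match yet)
Bit 12: prefix='11' (no match yet)
Bit 13: prefix='110' -> emit 'e', reset
Bit 14: prefix='1' (no match yet)
Bit 15: prefix='11' (no match yet)
Bit 16: prefix='111' -> emit 'm', reset
Bit 17: prefix='1' (no match yet)
Bit 18: prefix='11' (no match yet)
Bit 19: prefix='111' -> emit 'm', reset
Bit 20: prefix='0' (no match yet)
Bit 21: prefix='01' -> emit 'o', reset
Bit 22: prefix='1' (no match yet)
Bit 23: prefix='10' -> emit 'c', reset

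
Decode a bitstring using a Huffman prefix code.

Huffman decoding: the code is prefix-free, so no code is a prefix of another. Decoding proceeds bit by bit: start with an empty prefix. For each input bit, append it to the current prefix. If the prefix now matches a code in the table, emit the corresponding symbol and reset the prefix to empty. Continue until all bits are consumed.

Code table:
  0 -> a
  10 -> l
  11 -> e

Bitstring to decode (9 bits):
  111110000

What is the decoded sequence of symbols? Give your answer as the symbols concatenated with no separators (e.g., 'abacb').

Answer: eelaaa

Derivation:
Bit 0: prefix='1' (no match yet)
Bit 1: prefix='11' -> emit 'e', reset
Bit 2: prefix='1' (no match yet)
Bit 3: prefix='11' -> emit 'e', reset
Bit 4: prefix='1' (no match yet)
Bit 5: prefix='10' -> emit 'l', reset
Bit 6: prefix='0' -> emit 'a', reset
Bit 7: prefix='0' -> emit 'a', reset
Bit 8: prefix='0' -> emit 'a', reset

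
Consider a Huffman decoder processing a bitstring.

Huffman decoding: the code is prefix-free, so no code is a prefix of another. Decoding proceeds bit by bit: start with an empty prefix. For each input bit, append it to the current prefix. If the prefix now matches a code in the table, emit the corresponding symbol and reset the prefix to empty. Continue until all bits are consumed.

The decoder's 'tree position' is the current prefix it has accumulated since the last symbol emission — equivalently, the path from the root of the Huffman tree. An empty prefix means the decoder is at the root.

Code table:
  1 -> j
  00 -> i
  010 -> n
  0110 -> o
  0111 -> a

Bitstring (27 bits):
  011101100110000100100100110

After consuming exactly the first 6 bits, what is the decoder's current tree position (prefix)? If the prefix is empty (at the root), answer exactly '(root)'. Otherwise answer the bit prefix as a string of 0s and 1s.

Bit 0: prefix='0' (no match yet)
Bit 1: prefix='01' (no match yet)
Bit 2: prefix='011' (no match yet)
Bit 3: prefix='0111' -> emit 'a', reset
Bit 4: prefix='0' (no match yet)
Bit 5: prefix='01' (no match yet)

Answer: 01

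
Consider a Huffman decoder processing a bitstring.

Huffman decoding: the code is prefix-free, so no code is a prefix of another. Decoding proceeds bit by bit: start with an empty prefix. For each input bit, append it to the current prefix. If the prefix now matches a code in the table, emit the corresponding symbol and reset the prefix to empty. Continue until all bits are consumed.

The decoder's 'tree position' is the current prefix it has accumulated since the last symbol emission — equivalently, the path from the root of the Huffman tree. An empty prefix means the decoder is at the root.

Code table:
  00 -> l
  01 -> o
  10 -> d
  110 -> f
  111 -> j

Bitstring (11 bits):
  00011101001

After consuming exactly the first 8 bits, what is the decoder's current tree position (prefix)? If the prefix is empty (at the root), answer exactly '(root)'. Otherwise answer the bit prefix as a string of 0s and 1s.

Bit 0: prefix='0' (no match yet)
Bit 1: prefix='00' -> emit 'l', reset
Bit 2: prefix='0' (no match yet)
Bit 3: prefix='01' -> emit 'o', reset
Bit 4: prefix='1' (no match yet)
Bit 5: prefix='11' (no match yet)
Bit 6: prefix='110' -> emit 'f', reset
Bit 7: prefix='1' (no match yet)

Answer: 1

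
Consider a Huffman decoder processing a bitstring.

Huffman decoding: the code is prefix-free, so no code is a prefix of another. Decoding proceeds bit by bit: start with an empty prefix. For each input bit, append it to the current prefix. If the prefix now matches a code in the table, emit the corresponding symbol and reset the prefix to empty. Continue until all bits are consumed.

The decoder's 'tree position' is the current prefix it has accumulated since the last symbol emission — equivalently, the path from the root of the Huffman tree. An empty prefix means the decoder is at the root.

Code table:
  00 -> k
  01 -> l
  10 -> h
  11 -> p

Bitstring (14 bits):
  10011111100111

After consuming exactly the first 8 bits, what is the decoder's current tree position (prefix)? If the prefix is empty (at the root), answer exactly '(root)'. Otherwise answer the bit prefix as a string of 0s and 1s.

Answer: (root)

Derivation:
Bit 0: prefix='1' (no match yet)
Bit 1: prefix='10' -> emit 'h', reset
Bit 2: prefix='0' (no match yet)
Bit 3: prefix='01' -> emit 'l', reset
Bit 4: prefix='1' (no match yet)
Bit 5: prefix='11' -> emit 'p', reset
Bit 6: prefix='1' (no match yet)
Bit 7: prefix='11' -> emit 'p', reset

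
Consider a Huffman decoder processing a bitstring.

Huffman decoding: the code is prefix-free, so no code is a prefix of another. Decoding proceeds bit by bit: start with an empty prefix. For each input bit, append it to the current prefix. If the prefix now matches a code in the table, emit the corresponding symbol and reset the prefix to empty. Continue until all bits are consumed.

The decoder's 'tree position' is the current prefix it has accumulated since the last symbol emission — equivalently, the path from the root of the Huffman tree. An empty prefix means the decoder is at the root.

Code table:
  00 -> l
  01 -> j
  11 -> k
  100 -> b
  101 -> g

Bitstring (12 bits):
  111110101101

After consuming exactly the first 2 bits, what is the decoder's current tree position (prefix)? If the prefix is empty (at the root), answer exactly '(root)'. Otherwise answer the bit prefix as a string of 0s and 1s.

Answer: (root)

Derivation:
Bit 0: prefix='1' (no match yet)
Bit 1: prefix='11' -> emit 'k', reset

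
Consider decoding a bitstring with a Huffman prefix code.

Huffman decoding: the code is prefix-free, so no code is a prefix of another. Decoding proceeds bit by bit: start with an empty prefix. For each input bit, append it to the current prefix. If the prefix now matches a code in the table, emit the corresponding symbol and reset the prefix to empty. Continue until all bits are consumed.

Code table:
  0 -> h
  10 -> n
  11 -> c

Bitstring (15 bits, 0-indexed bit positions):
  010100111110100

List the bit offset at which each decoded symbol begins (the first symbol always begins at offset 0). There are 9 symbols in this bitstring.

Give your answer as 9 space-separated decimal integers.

Answer: 0 1 3 5 6 8 10 12 14

Derivation:
Bit 0: prefix='0' -> emit 'h', reset
Bit 1: prefix='1' (no match yet)
Bit 2: prefix='10' -> emit 'n', reset
Bit 3: prefix='1' (no match yet)
Bit 4: prefix='10' -> emit 'n', reset
Bit 5: prefix='0' -> emit 'h', reset
Bit 6: prefix='1' (no match yet)
Bit 7: prefix='11' -> emit 'c', reset
Bit 8: prefix='1' (no match yet)
Bit 9: prefix='11' -> emit 'c', reset
Bit 10: prefix='1' (no match yet)
Bit 11: prefix='10' -> emit 'n', reset
Bit 12: prefix='1' (no match yet)
Bit 13: prefix='10' -> emit 'n', reset
Bit 14: prefix='0' -> emit 'h', reset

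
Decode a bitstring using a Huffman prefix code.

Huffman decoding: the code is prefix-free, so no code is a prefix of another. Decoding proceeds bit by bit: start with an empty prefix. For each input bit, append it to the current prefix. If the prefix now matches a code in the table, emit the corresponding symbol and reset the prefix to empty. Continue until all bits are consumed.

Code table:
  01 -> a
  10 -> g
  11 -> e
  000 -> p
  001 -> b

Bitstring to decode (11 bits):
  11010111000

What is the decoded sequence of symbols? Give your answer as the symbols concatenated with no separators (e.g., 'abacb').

Answer: eaaep

Derivation:
Bit 0: prefix='1' (no match yet)
Bit 1: prefix='11' -> emit 'e', reset
Bit 2: prefix='0' (no match yet)
Bit 3: prefix='01' -> emit 'a', reset
Bit 4: prefix='0' (no match yet)
Bit 5: prefix='01' -> emit 'a', reset
Bit 6: prefix='1' (no match yet)
Bit 7: prefix='11' -> emit 'e', reset
Bit 8: prefix='0' (no match yet)
Bit 9: prefix='00' (no match yet)
Bit 10: prefix='000' -> emit 'p', reset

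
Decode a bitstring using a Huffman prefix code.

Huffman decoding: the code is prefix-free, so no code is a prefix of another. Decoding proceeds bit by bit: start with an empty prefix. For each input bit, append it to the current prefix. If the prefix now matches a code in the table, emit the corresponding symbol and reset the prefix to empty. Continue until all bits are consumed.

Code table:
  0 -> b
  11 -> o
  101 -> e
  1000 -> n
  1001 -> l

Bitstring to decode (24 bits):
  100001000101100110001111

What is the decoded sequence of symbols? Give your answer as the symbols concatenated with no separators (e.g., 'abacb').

Bit 0: prefix='1' (no match yet)
Bit 1: prefix='10' (no match yet)
Bit 2: prefix='100' (no match yet)
Bit 3: prefix='1000' -> emit 'n', reset
Bit 4: prefix='0' -> emit 'b', reset
Bit 5: prefix='1' (no match yet)
Bit 6: prefix='10' (no match yet)
Bit 7: prefix='100' (no match yet)
Bit 8: prefix='1000' -> emit 'n', reset
Bit 9: prefix='1' (no match yet)
Bit 10: prefix='10' (no match yet)
Bit 11: prefix='101' -> emit 'e', reset
Bit 12: prefix='1' (no match yet)
Bit 13: prefix='10' (no match yet)
Bit 14: prefix='100' (no match yet)
Bit 15: prefix='1001' -> emit 'l', reset
Bit 16: prefix='1' (no match yet)
Bit 17: prefix='10' (no match yet)
Bit 18: prefix='100' (no match yet)
Bit 19: prefix='1000' -> emit 'n', reset
Bit 20: prefix='1' (no match yet)
Bit 21: prefix='11' -> emit 'o', reset
Bit 22: prefix='1' (no match yet)
Bit 23: prefix='11' -> emit 'o', reset

Answer: nbnelnoo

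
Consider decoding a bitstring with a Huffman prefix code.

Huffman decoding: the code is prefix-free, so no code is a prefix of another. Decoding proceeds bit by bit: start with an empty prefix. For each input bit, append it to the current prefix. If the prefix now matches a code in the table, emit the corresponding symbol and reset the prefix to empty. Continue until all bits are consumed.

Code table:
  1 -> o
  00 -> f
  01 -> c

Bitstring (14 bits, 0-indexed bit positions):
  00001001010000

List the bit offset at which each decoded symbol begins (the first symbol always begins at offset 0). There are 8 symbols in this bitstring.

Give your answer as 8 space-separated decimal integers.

Bit 0: prefix='0' (no match yet)
Bit 1: prefix='00' -> emit 'f', reset
Bit 2: prefix='0' (no match yet)
Bit 3: prefix='00' -> emit 'f', reset
Bit 4: prefix='1' -> emit 'o', reset
Bit 5: prefix='0' (no match yet)
Bit 6: prefix='00' -> emit 'f', reset
Bit 7: prefix='1' -> emit 'o', reset
Bit 8: prefix='0' (no match yet)
Bit 9: prefix='01' -> emit 'c', reset
Bit 10: prefix='0' (no match yet)
Bit 11: prefix='00' -> emit 'f', reset
Bit 12: prefix='0' (no match yet)
Bit 13: prefix='00' -> emit 'f', reset

Answer: 0 2 4 5 7 8 10 12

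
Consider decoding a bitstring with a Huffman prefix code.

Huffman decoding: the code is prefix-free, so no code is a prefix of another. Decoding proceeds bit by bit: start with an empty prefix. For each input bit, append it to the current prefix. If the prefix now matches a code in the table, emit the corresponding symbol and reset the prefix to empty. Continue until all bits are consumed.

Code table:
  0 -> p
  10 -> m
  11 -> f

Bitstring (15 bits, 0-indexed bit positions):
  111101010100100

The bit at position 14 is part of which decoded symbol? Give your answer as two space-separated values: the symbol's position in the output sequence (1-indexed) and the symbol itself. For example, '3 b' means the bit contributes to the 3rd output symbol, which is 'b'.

Answer: 9 p

Derivation:
Bit 0: prefix='1' (no match yet)
Bit 1: prefix='11' -> emit 'f', reset
Bit 2: prefix='1' (no match yet)
Bit 3: prefix='11' -> emit 'f', reset
Bit 4: prefix='0' -> emit 'p', reset
Bit 5: prefix='1' (no match yet)
Bit 6: prefix='10' -> emit 'm', reset
Bit 7: prefix='1' (no match yet)
Bit 8: prefix='10' -> emit 'm', reset
Bit 9: prefix='1' (no match yet)
Bit 10: prefix='10' -> emit 'm', reset
Bit 11: prefix='0' -> emit 'p', reset
Bit 12: prefix='1' (no match yet)
Bit 13: prefix='10' -> emit 'm', reset
Bit 14: prefix='0' -> emit 'p', reset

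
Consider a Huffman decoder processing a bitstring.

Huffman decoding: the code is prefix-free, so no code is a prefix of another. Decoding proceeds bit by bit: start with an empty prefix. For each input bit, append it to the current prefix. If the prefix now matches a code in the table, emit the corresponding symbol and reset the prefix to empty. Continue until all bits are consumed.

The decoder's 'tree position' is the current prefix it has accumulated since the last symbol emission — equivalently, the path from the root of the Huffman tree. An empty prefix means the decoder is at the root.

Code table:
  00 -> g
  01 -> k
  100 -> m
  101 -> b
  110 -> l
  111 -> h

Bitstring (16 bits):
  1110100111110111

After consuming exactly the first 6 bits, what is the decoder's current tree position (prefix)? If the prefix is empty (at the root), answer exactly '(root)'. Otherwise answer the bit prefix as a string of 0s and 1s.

Bit 0: prefix='1' (no match yet)
Bit 1: prefix='11' (no match yet)
Bit 2: prefix='111' -> emit 'h', reset
Bit 3: prefix='0' (no match yet)
Bit 4: prefix='01' -> emit 'k', reset
Bit 5: prefix='0' (no match yet)

Answer: 0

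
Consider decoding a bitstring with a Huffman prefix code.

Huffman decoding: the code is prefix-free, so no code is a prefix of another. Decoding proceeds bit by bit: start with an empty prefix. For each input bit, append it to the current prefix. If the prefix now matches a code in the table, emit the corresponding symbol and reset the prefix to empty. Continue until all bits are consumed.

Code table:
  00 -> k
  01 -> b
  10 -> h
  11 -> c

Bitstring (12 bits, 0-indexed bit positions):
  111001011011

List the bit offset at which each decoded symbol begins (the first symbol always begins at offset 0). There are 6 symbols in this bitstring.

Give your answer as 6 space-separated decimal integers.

Bit 0: prefix='1' (no match yet)
Bit 1: prefix='11' -> emit 'c', reset
Bit 2: prefix='1' (no match yet)
Bit 3: prefix='10' -> emit 'h', reset
Bit 4: prefix='0' (no match yet)
Bit 5: prefix='01' -> emit 'b', reset
Bit 6: prefix='0' (no match yet)
Bit 7: prefix='01' -> emit 'b', reset
Bit 8: prefix='1' (no match yet)
Bit 9: prefix='10' -> emit 'h', reset
Bit 10: prefix='1' (no match yet)
Bit 11: prefix='11' -> emit 'c', reset

Answer: 0 2 4 6 8 10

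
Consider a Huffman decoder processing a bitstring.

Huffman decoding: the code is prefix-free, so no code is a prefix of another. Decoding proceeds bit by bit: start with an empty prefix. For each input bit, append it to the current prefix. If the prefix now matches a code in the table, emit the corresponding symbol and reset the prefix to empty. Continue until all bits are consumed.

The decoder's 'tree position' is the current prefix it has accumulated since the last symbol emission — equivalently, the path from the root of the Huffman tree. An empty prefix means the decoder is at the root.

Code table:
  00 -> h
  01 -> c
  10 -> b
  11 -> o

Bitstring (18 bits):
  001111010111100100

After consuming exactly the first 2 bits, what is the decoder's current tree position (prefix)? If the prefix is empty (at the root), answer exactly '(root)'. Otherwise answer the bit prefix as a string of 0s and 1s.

Bit 0: prefix='0' (no match yet)
Bit 1: prefix='00' -> emit 'h', reset

Answer: (root)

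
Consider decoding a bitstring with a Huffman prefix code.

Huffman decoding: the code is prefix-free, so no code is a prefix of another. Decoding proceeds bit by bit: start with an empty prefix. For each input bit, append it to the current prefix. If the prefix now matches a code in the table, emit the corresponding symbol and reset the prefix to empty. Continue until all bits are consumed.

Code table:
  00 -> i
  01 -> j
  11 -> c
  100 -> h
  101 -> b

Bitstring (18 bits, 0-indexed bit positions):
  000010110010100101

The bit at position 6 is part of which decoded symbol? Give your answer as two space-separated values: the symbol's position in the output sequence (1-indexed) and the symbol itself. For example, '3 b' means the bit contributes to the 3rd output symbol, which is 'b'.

Answer: 3 b

Derivation:
Bit 0: prefix='0' (no match yet)
Bit 1: prefix='00' -> emit 'i', reset
Bit 2: prefix='0' (no match yet)
Bit 3: prefix='00' -> emit 'i', reset
Bit 4: prefix='1' (no match yet)
Bit 5: prefix='10' (no match yet)
Bit 6: prefix='101' -> emit 'b', reset
Bit 7: prefix='1' (no match yet)
Bit 8: prefix='10' (no match yet)
Bit 9: prefix='100' -> emit 'h', reset
Bit 10: prefix='1' (no match yet)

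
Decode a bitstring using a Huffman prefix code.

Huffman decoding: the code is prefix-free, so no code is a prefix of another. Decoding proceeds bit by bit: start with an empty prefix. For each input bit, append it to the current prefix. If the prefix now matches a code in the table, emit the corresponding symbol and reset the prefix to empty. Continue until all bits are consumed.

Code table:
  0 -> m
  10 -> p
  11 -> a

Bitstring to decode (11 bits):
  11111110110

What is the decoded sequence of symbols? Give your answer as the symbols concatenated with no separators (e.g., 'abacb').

Answer: aaapam

Derivation:
Bit 0: prefix='1' (no match yet)
Bit 1: prefix='11' -> emit 'a', reset
Bit 2: prefix='1' (no match yet)
Bit 3: prefix='11' -> emit 'a', reset
Bit 4: prefix='1' (no match yet)
Bit 5: prefix='11' -> emit 'a', reset
Bit 6: prefix='1' (no match yet)
Bit 7: prefix='10' -> emit 'p', reset
Bit 8: prefix='1' (no match yet)
Bit 9: prefix='11' -> emit 'a', reset
Bit 10: prefix='0' -> emit 'm', reset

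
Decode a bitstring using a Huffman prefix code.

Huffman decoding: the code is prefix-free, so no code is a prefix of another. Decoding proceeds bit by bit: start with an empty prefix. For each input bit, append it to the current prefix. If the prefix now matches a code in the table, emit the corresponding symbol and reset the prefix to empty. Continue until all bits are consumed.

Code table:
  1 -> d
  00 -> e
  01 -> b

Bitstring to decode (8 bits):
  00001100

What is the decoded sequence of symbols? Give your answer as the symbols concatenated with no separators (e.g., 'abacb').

Bit 0: prefix='0' (no match yet)
Bit 1: prefix='00' -> emit 'e', reset
Bit 2: prefix='0' (no match yet)
Bit 3: prefix='00' -> emit 'e', reset
Bit 4: prefix='1' -> emit 'd', reset
Bit 5: prefix='1' -> emit 'd', reset
Bit 6: prefix='0' (no match yet)
Bit 7: prefix='00' -> emit 'e', reset

Answer: eedde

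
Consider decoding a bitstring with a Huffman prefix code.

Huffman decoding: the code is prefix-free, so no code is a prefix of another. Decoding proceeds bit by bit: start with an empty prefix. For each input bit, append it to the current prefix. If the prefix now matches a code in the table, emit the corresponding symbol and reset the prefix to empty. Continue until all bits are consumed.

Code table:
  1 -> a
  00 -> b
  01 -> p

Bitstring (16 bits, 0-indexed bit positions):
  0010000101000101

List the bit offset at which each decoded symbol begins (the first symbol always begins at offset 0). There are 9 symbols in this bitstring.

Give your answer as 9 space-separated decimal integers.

Answer: 0 2 3 5 7 8 10 12 14

Derivation:
Bit 0: prefix='0' (no match yet)
Bit 1: prefix='00' -> emit 'b', reset
Bit 2: prefix='1' -> emit 'a', reset
Bit 3: prefix='0' (no match yet)
Bit 4: prefix='00' -> emit 'b', reset
Bit 5: prefix='0' (no match yet)
Bit 6: prefix='00' -> emit 'b', reset
Bit 7: prefix='1' -> emit 'a', reset
Bit 8: prefix='0' (no match yet)
Bit 9: prefix='01' -> emit 'p', reset
Bit 10: prefix='0' (no match yet)
Bit 11: prefix='00' -> emit 'b', reset
Bit 12: prefix='0' (no match yet)
Bit 13: prefix='01' -> emit 'p', reset
Bit 14: prefix='0' (no match yet)
Bit 15: prefix='01' -> emit 'p', reset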